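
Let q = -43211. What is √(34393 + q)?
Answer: I*√8818 ≈ 93.904*I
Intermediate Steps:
√(34393 + q) = √(34393 - 43211) = √(-8818) = I*√8818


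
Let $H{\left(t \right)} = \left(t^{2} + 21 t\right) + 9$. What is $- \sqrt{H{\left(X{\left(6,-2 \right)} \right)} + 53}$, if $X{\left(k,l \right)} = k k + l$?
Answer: $- 2 \sqrt{483} \approx -43.955$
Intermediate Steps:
$X{\left(k,l \right)} = l + k^{2}$ ($X{\left(k,l \right)} = k^{2} + l = l + k^{2}$)
$H{\left(t \right)} = 9 + t^{2} + 21 t$
$- \sqrt{H{\left(X{\left(6,-2 \right)} \right)} + 53} = - \sqrt{\left(9 + \left(-2 + 6^{2}\right)^{2} + 21 \left(-2 + 6^{2}\right)\right) + 53} = - \sqrt{\left(9 + \left(-2 + 36\right)^{2} + 21 \left(-2 + 36\right)\right) + 53} = - \sqrt{\left(9 + 34^{2} + 21 \cdot 34\right) + 53} = - \sqrt{\left(9 + 1156 + 714\right) + 53} = - \sqrt{1879 + 53} = - \sqrt{1932} = - 2 \sqrt{483}$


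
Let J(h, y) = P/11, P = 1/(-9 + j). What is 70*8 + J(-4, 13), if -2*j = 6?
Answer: 73919/132 ≈ 559.99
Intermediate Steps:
j = -3 (j = -1/2*6 = -3)
P = -1/12 (P = 1/(-9 - 3) = 1/(-12) = -1/12 ≈ -0.083333)
J(h, y) = -1/132 (J(h, y) = -1/12/11 = -1/12*1/11 = -1/132)
70*8 + J(-4, 13) = 70*8 - 1/132 = 560 - 1/132 = 73919/132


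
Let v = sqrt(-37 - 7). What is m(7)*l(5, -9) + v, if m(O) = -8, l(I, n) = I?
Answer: -40 + 2*I*sqrt(11) ≈ -40.0 + 6.6332*I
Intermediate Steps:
v = 2*I*sqrt(11) (v = sqrt(-44) = 2*I*sqrt(11) ≈ 6.6332*I)
m(7)*l(5, -9) + v = -8*5 + 2*I*sqrt(11) = -40 + 2*I*sqrt(11)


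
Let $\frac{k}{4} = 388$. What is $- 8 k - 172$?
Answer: $-12588$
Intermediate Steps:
$k = 1552$ ($k = 4 \cdot 388 = 1552$)
$- 8 k - 172 = \left(-8\right) 1552 - 172 = -12416 - 172 = -12588$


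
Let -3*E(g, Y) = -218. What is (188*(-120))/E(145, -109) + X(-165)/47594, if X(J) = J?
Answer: -1610598945/5187746 ≈ -310.46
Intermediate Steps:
E(g, Y) = 218/3 (E(g, Y) = -⅓*(-218) = 218/3)
(188*(-120))/E(145, -109) + X(-165)/47594 = (188*(-120))/(218/3) - 165/47594 = -22560*3/218 - 165*1/47594 = -33840/109 - 165/47594 = -1610598945/5187746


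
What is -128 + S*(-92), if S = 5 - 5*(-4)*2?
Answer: -4268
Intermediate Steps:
S = 45 (S = 5 + 20*2 = 5 + 40 = 45)
-128 + S*(-92) = -128 + 45*(-92) = -128 - 4140 = -4268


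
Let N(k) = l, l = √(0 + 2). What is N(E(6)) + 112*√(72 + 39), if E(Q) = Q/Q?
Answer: √2 + 112*√111 ≈ 1181.4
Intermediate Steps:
l = √2 ≈ 1.4142
E(Q) = 1
N(k) = √2
N(E(6)) + 112*√(72 + 39) = √2 + 112*√(72 + 39) = √2 + 112*√111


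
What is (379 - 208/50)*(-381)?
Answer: -3570351/25 ≈ -1.4281e+5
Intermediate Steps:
(379 - 208/50)*(-381) = (379 - 208*1/50)*(-381) = (379 - 104/25)*(-381) = (9371/25)*(-381) = -3570351/25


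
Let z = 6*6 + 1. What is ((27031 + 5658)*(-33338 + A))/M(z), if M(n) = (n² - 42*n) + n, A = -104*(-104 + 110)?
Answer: 555091909/74 ≈ 7.5012e+6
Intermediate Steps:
A = -624 (A = -104*6 = -624)
z = 37 (z = 36 + 1 = 37)
M(n) = n² - 41*n
((27031 + 5658)*(-33338 + A))/M(z) = ((27031 + 5658)*(-33338 - 624))/((37*(-41 + 37))) = (32689*(-33962))/((37*(-4))) = -1110183818/(-148) = -1110183818*(-1/148) = 555091909/74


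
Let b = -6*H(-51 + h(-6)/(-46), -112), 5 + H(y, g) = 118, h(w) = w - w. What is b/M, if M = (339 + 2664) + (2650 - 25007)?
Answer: 339/9677 ≈ 0.035031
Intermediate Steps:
h(w) = 0
M = -19354 (M = 3003 - 22357 = -19354)
H(y, g) = 113 (H(y, g) = -5 + 118 = 113)
b = -678 (b = -6*113 = -678)
b/M = -678/(-19354) = -678*(-1/19354) = 339/9677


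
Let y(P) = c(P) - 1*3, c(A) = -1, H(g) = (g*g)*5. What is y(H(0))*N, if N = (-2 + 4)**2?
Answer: -16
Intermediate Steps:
N = 4 (N = 2**2 = 4)
H(g) = 5*g**2 (H(g) = g**2*5 = 5*g**2)
y(P) = -4 (y(P) = -1 - 1*3 = -1 - 3 = -4)
y(H(0))*N = -4*4 = -16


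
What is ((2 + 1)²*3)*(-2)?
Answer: -54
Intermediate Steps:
((2 + 1)²*3)*(-2) = (3²*3)*(-2) = (9*3)*(-2) = 27*(-2) = -54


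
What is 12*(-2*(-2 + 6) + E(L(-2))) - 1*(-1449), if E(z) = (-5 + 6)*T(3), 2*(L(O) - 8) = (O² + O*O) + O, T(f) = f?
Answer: 1389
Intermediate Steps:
L(O) = 8 + O² + O/2 (L(O) = 8 + ((O² + O*O) + O)/2 = 8 + ((O² + O²) + O)/2 = 8 + (2*O² + O)/2 = 8 + (O + 2*O²)/2 = 8 + (O² + O/2) = 8 + O² + O/2)
E(z) = 3 (E(z) = (-5 + 6)*3 = 1*3 = 3)
12*(-2*(-2 + 6) + E(L(-2))) - 1*(-1449) = 12*(-2*(-2 + 6) + 3) - 1*(-1449) = 12*(-2*4 + 3) + 1449 = 12*(-8 + 3) + 1449 = 12*(-5) + 1449 = -60 + 1449 = 1389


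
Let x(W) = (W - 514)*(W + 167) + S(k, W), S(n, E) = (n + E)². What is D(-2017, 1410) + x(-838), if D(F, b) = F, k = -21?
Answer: 1643056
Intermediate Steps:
S(n, E) = (E + n)²
x(W) = (-21 + W)² + (-514 + W)*(167 + W) (x(W) = (W - 514)*(W + 167) + (W - 21)² = (-514 + W)*(167 + W) + (-21 + W)² = (-21 + W)² + (-514 + W)*(167 + W))
D(-2017, 1410) + x(-838) = -2017 + (-85397 - 389*(-838) + 2*(-838)²) = -2017 + (-85397 + 325982 + 2*702244) = -2017 + (-85397 + 325982 + 1404488) = -2017 + 1645073 = 1643056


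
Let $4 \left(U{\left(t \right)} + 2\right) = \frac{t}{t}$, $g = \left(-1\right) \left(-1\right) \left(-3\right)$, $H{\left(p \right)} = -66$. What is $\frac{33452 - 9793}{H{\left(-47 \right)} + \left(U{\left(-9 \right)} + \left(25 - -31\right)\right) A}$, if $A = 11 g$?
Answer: $- \frac{94636}{7425} \approx -12.746$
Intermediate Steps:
$g = -3$ ($g = 1 \left(-3\right) = -3$)
$A = -33$ ($A = 11 \left(-3\right) = -33$)
$U{\left(t \right)} = - \frac{7}{4}$ ($U{\left(t \right)} = -2 + \frac{t \frac{1}{t}}{4} = -2 + \frac{1}{4} \cdot 1 = -2 + \frac{1}{4} = - \frac{7}{4}$)
$\frac{33452 - 9793}{H{\left(-47 \right)} + \left(U{\left(-9 \right)} + \left(25 - -31\right)\right) A} = \frac{33452 - 9793}{-66 + \left(- \frac{7}{4} + \left(25 - -31\right)\right) \left(-33\right)} = \frac{23659}{-66 + \left(- \frac{7}{4} + \left(25 + 31\right)\right) \left(-33\right)} = \frac{23659}{-66 + \left(- \frac{7}{4} + 56\right) \left(-33\right)} = \frac{23659}{-66 + \frac{217}{4} \left(-33\right)} = \frac{23659}{-66 - \frac{7161}{4}} = \frac{23659}{- \frac{7425}{4}} = 23659 \left(- \frac{4}{7425}\right) = - \frac{94636}{7425}$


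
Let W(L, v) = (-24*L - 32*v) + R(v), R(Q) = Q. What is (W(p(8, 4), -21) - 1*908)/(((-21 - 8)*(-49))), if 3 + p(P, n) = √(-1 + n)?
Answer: -185/1421 - 24*√3/1421 ≈ -0.15944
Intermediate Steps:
p(P, n) = -3 + √(-1 + n)
W(L, v) = -31*v - 24*L (W(L, v) = (-24*L - 32*v) + v = (-32*v - 24*L) + v = -31*v - 24*L)
(W(p(8, 4), -21) - 1*908)/(((-21 - 8)*(-49))) = ((-31*(-21) - 24*(-3 + √(-1 + 4))) - 1*908)/(((-21 - 8)*(-49))) = ((651 - 24*(-3 + √3)) - 908)/((-29*(-49))) = ((651 + (72 - 24*√3)) - 908)/1421 = ((723 - 24*√3) - 908)*(1/1421) = (-185 - 24*√3)*(1/1421) = -185/1421 - 24*√3/1421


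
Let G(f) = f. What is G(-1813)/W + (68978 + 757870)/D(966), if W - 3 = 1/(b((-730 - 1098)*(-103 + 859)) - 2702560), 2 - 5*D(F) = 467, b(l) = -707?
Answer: -2387122352001/251403800 ≈ -9495.2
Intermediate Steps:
D(F) = -93 (D(F) = ⅖ - ⅕*467 = ⅖ - 467/5 = -93)
W = 8109800/2703267 (W = 3 + 1/(-707 - 2702560) = 3 + 1/(-2703267) = 3 - 1/2703267 = 8109800/2703267 ≈ 3.0000)
G(-1813)/W + (68978 + 757870)/D(966) = -1813/8109800/2703267 + (68978 + 757870)/(-93) = -1813*2703267/8109800 + 826848*(-1/93) = -4901023071/8109800 - 275616/31 = -2387122352001/251403800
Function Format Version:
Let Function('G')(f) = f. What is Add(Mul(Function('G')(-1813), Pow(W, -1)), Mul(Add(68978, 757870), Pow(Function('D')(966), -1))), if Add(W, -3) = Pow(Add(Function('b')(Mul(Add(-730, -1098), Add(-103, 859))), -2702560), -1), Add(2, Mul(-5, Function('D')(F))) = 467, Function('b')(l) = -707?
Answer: Rational(-2387122352001, 251403800) ≈ -9495.2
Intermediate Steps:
Function('D')(F) = -93 (Function('D')(F) = Add(Rational(2, 5), Mul(Rational(-1, 5), 467)) = Add(Rational(2, 5), Rational(-467, 5)) = -93)
W = Rational(8109800, 2703267) (W = Add(3, Pow(Add(-707, -2702560), -1)) = Add(3, Pow(-2703267, -1)) = Add(3, Rational(-1, 2703267)) = Rational(8109800, 2703267) ≈ 3.0000)
Add(Mul(Function('G')(-1813), Pow(W, -1)), Mul(Add(68978, 757870), Pow(Function('D')(966), -1))) = Add(Mul(-1813, Pow(Rational(8109800, 2703267), -1)), Mul(Add(68978, 757870), Pow(-93, -1))) = Add(Mul(-1813, Rational(2703267, 8109800)), Mul(826848, Rational(-1, 93))) = Add(Rational(-4901023071, 8109800), Rational(-275616, 31)) = Rational(-2387122352001, 251403800)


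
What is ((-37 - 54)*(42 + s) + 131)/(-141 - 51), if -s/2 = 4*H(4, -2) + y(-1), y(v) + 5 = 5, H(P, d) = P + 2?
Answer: -677/192 ≈ -3.5260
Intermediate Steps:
H(P, d) = 2 + P
y(v) = 0 (y(v) = -5 + 5 = 0)
s = -48 (s = -2*(4*(2 + 4) + 0) = -2*(4*6 + 0) = -2*(24 + 0) = -2*24 = -48)
((-37 - 54)*(42 + s) + 131)/(-141 - 51) = ((-37 - 54)*(42 - 48) + 131)/(-141 - 51) = (-91*(-6) + 131)/(-192) = -(546 + 131)/192 = -1/192*677 = -677/192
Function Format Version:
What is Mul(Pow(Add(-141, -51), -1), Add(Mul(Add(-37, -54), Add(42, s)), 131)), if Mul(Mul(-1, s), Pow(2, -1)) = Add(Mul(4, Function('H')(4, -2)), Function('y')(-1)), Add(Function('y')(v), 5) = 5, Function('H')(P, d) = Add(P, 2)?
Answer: Rational(-677, 192) ≈ -3.5260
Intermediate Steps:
Function('H')(P, d) = Add(2, P)
Function('y')(v) = 0 (Function('y')(v) = Add(-5, 5) = 0)
s = -48 (s = Mul(-2, Add(Mul(4, Add(2, 4)), 0)) = Mul(-2, Add(Mul(4, 6), 0)) = Mul(-2, Add(24, 0)) = Mul(-2, 24) = -48)
Mul(Pow(Add(-141, -51), -1), Add(Mul(Add(-37, -54), Add(42, s)), 131)) = Mul(Pow(Add(-141, -51), -1), Add(Mul(Add(-37, -54), Add(42, -48)), 131)) = Mul(Pow(-192, -1), Add(Mul(-91, -6), 131)) = Mul(Rational(-1, 192), Add(546, 131)) = Mul(Rational(-1, 192), 677) = Rational(-677, 192)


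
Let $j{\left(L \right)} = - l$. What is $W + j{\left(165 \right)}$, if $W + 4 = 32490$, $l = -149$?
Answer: $32635$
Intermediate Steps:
$W = 32486$ ($W = -4 + 32490 = 32486$)
$j{\left(L \right)} = 149$ ($j{\left(L \right)} = \left(-1\right) \left(-149\right) = 149$)
$W + j{\left(165 \right)} = 32486 + 149 = 32635$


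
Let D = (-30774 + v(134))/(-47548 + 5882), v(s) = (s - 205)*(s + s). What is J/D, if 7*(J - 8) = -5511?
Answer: -113644015/174307 ≈ -651.98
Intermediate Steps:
J = -5455/7 (J = 8 + (⅐)*(-5511) = 8 - 5511/7 = -5455/7 ≈ -779.29)
v(s) = 2*s*(-205 + s) (v(s) = (-205 + s)*(2*s) = 2*s*(-205 + s))
D = 24901/20833 (D = (-30774 + 2*134*(-205 + 134))/(-47548 + 5882) = (-30774 + 2*134*(-71))/(-41666) = (-30774 - 19028)*(-1/41666) = -49802*(-1/41666) = 24901/20833 ≈ 1.1953)
J/D = -5455/(7*24901/20833) = -5455/7*20833/24901 = -113644015/174307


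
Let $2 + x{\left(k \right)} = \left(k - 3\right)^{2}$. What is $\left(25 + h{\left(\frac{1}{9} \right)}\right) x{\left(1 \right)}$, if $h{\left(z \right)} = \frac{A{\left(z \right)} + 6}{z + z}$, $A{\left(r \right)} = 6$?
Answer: $158$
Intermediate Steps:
$x{\left(k \right)} = -2 + \left(-3 + k\right)^{2}$ ($x{\left(k \right)} = -2 + \left(k - 3\right)^{2} = -2 + \left(-3 + k\right)^{2}$)
$h{\left(z \right)} = \frac{6}{z}$ ($h{\left(z \right)} = \frac{6 + 6}{z + z} = \frac{12}{2 z} = 12 \frac{1}{2 z} = \frac{6}{z}$)
$\left(25 + h{\left(\frac{1}{9} \right)}\right) x{\left(1 \right)} = \left(25 + \frac{6}{\frac{1}{9}}\right) \left(-2 + \left(-3 + 1\right)^{2}\right) = \left(25 + 6 \frac{1}{\frac{1}{9}}\right) \left(-2 + \left(-2\right)^{2}\right) = \left(25 + 6 \cdot 9\right) \left(-2 + 4\right) = \left(25 + 54\right) 2 = 79 \cdot 2 = 158$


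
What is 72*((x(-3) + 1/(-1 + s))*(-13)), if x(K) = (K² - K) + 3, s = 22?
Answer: -98592/7 ≈ -14085.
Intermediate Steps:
x(K) = 3 + K² - K
72*((x(-3) + 1/(-1 + s))*(-13)) = 72*(((3 + (-3)² - 1*(-3)) + 1/(-1 + 22))*(-13)) = 72*(((3 + 9 + 3) + 1/21)*(-13)) = 72*((15 + 1/21)*(-13)) = 72*((316/21)*(-13)) = 72*(-4108/21) = -98592/7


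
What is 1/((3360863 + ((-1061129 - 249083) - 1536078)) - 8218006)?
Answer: -1/7703433 ≈ -1.2981e-7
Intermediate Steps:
1/((3360863 + ((-1061129 - 249083) - 1536078)) - 8218006) = 1/((3360863 + (-1310212 - 1536078)) - 8218006) = 1/((3360863 - 2846290) - 8218006) = 1/(514573 - 8218006) = 1/(-7703433) = -1/7703433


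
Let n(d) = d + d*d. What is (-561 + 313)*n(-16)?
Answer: -59520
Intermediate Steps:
n(d) = d + d²
(-561 + 313)*n(-16) = (-561 + 313)*(-16*(1 - 16)) = -(-3968)*(-15) = -248*240 = -59520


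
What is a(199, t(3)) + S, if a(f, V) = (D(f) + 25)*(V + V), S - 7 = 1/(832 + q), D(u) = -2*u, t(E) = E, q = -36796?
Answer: -80235685/35964 ≈ -2231.0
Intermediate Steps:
S = 251747/35964 (S = 7 + 1/(832 - 36796) = 7 + 1/(-35964) = 7 - 1/35964 = 251747/35964 ≈ 7.0000)
a(f, V) = 2*V*(25 - 2*f) (a(f, V) = (-2*f + 25)*(V + V) = (25 - 2*f)*(2*V) = 2*V*(25 - 2*f))
a(199, t(3)) + S = 2*3*(25 - 2*199) + 251747/35964 = 2*3*(25 - 398) + 251747/35964 = 2*3*(-373) + 251747/35964 = -2238 + 251747/35964 = -80235685/35964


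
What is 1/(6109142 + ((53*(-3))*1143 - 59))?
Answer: 1/5927346 ≈ 1.6871e-7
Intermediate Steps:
1/(6109142 + ((53*(-3))*1143 - 59)) = 1/(6109142 + (-159*1143 - 59)) = 1/(6109142 + (-181737 - 59)) = 1/(6109142 - 181796) = 1/5927346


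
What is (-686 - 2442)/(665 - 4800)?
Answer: 3128/4135 ≈ 0.75647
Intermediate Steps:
(-686 - 2442)/(665 - 4800) = -3128/(-4135) = -3128*(-1/4135) = 3128/4135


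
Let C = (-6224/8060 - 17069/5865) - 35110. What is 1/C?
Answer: -472719/16598904889 ≈ -2.8479e-5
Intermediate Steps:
C = -16598904889/472719 (C = (-6224*1/8060 - 17069*1/5865) - 35110 = (-1556/2015 - 17069/5865) - 35110 = -1740799/472719 - 35110 = -16598904889/472719 ≈ -35114.)
1/C = 1/(-16598904889/472719) = -472719/16598904889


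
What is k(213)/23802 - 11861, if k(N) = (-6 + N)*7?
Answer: -94104691/7934 ≈ -11861.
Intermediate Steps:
k(N) = -42 + 7*N
k(213)/23802 - 11861 = (-42 + 7*213)/23802 - 11861 = (-42 + 1491)*(1/23802) - 11861 = 1449*(1/23802) - 11861 = 483/7934 - 11861 = -94104691/7934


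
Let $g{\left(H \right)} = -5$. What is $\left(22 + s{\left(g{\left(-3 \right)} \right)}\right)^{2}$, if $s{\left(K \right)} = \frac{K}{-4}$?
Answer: $\frac{8649}{16} \approx 540.56$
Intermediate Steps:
$s{\left(K \right)} = - \frac{K}{4}$ ($s{\left(K \right)} = K \left(- \frac{1}{4}\right) = - \frac{K}{4}$)
$\left(22 + s{\left(g{\left(-3 \right)} \right)}\right)^{2} = \left(22 - - \frac{5}{4}\right)^{2} = \left(22 + \frac{5}{4}\right)^{2} = \left(\frac{93}{4}\right)^{2} = \frac{8649}{16}$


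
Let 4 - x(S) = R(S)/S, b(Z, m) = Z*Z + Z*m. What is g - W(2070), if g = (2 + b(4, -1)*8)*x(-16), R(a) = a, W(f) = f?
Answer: -1776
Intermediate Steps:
b(Z, m) = Z² + Z*m
x(S) = 3 (x(S) = 4 - S/S = 4 - 1*1 = 4 - 1 = 3)
g = 294 (g = (2 + (4*(4 - 1))*8)*3 = (2 + (4*3)*8)*3 = (2 + 12*8)*3 = (2 + 96)*3 = 98*3 = 294)
g - W(2070) = 294 - 1*2070 = 294 - 2070 = -1776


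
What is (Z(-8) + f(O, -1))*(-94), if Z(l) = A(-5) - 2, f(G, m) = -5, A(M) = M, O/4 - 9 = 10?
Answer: 1128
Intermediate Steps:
O = 76 (O = 36 + 4*10 = 36 + 40 = 76)
Z(l) = -7 (Z(l) = -5 - 2 = -7)
(Z(-8) + f(O, -1))*(-94) = (-7 - 5)*(-94) = -12*(-94) = 1128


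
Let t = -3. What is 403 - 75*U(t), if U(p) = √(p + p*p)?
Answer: 403 - 75*√6 ≈ 219.29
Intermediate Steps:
U(p) = √(p + p²)
403 - 75*U(t) = 403 - 75*√6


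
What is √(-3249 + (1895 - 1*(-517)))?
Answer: 3*I*√93 ≈ 28.931*I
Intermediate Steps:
√(-3249 + (1895 - 1*(-517))) = √(-3249 + (1895 + 517)) = √(-3249 + 2412) = √(-837) = 3*I*√93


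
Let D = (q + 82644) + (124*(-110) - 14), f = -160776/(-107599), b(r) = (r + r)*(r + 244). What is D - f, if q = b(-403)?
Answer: 21212336480/107599 ≈ 1.9714e+5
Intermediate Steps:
b(r) = 2*r*(244 + r) (b(r) = (2*r)*(244 + r) = 2*r*(244 + r))
q = 128154 (q = 2*(-403)*(244 - 403) = 2*(-403)*(-159) = 128154)
f = 160776/107599 (f = -160776*(-1/107599) = 160776/107599 ≈ 1.4942)
D = 197144 (D = (128154 + 82644) + (124*(-110) - 14) = 210798 + (-13640 - 14) = 210798 - 13654 = 197144)
D - f = 197144 - 1*160776/107599 = 197144 - 160776/107599 = 21212336480/107599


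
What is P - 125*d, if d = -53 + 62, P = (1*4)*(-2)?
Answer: -1133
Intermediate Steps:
P = -8 (P = 4*(-2) = -8)
d = 9
P - 125*d = -8 - 125*9 = -8 - 1125 = -1133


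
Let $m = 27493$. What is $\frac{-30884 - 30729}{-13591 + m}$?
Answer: $- \frac{61613}{13902} \approx -4.432$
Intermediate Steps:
$\frac{-30884 - 30729}{-13591 + m} = \frac{-30884 - 30729}{-13591 + 27493} = - \frac{61613}{13902}$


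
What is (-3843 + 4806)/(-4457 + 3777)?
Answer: -963/680 ≈ -1.4162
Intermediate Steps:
(-3843 + 4806)/(-4457 + 3777) = 963/(-680) = 963*(-1/680) = -963/680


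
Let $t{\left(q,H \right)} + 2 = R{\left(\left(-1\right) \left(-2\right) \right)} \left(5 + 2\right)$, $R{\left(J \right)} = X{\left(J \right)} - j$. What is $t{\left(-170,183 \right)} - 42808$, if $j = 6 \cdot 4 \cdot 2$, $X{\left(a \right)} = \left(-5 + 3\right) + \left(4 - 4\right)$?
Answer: $-43160$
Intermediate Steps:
$X{\left(a \right)} = -2$ ($X{\left(a \right)} = -2 + 0 = -2$)
$j = 48$ ($j = 24 \cdot 2 = 48$)
$R{\left(J \right)} = -50$ ($R{\left(J \right)} = -2 - 48 = -50$)
$t{\left(q,H \right)} = -352$ ($t{\left(q,H \right)} = -2 - 50 \left(5 + 2\right) = -2 - 350 = -352$)
$t{\left(-170,183 \right)} - 42808 = -352 - 42808 = -43160$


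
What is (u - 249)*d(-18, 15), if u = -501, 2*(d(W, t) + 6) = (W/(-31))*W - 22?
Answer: 516750/31 ≈ 16669.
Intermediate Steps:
d(W, t) = -17 - W**2/62 (d(W, t) = -6 + ((W/(-31))*W - 22)/2 = -6 + ((W*(-1/31))*W - 22)/2 = -6 + ((-W/31)*W - 22)/2 = -6 + (-W**2/31 - 22)/2 = -6 + (-22 - W**2/31)/2 = -6 + (-11 - W**2/62) = -17 - W**2/62)
(u - 249)*d(-18, 15) = (-501 - 249)*(-17 - 1/62*(-18)**2) = -750*(-17 - 1/62*324) = -750*(-17 - 162/31) = -750*(-689/31) = 516750/31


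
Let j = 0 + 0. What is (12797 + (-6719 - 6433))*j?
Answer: 0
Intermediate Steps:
j = 0
(12797 + (-6719 - 6433))*j = (12797 + (-6719 - 6433))*0 = (12797 - 13152)*0 = -355*0 = 0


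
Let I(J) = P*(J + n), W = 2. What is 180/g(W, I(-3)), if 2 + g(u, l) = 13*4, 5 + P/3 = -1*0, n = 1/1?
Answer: 18/5 ≈ 3.6000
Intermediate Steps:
n = 1
P = -15 (P = -15 + 3*(-1*0) = -15 + 3*0 = -15 + 0 = -15)
I(J) = -15 - 15*J (I(J) = -15*(J + 1) = -15*(1 + J) = -15 - 15*J)
g(u, l) = 50 (g(u, l) = -2 + 13*4 = -2 + 52 = 50)
180/g(W, I(-3)) = 180/50 = 180*(1/50) = 18/5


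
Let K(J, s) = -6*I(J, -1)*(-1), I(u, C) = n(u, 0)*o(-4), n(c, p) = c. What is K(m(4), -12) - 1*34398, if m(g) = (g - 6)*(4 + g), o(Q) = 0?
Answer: -34398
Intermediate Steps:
I(u, C) = 0 (I(u, C) = u*0 = 0)
m(g) = (-6 + g)*(4 + g)
K(J, s) = 0 (K(J, s) = -6*0*(-1) = 0*(-1) = 0)
K(m(4), -12) - 1*34398 = 0 - 1*34398 = 0 - 34398 = -34398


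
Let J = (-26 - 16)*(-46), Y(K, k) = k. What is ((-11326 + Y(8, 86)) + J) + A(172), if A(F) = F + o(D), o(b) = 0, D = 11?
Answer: -9136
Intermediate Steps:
A(F) = F (A(F) = F + 0 = F)
J = 1932 (J = -42*(-46) = 1932)
((-11326 + Y(8, 86)) + J) + A(172) = ((-11326 + 86) + 1932) + 172 = (-11240 + 1932) + 172 = -9308 + 172 = -9136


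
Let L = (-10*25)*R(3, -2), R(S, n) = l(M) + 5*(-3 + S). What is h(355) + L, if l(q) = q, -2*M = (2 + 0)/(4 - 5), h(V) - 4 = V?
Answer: 109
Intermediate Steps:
h(V) = 4 + V
M = 1 (M = -(2 + 0)/(2*(4 - 5)) = -1/(-1) = -(-1) = -1/2*(-2) = 1)
R(S, n) = -14 + 5*S (R(S, n) = 1 + 5*(-3 + S) = 1 + (-15 + 5*S) = -14 + 5*S)
L = -250 (L = (-10*25)*(-14 + 5*3) = -250*(-14 + 15) = -250*1 = -250)
h(355) + L = (4 + 355) - 250 = 359 - 250 = 109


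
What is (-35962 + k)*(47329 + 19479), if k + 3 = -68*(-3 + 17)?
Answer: -2466350936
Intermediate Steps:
k = -955 (k = -3 - 68*(-3 + 17) = -3 - 68*14 = -3 - 952 = -955)
(-35962 + k)*(47329 + 19479) = (-35962 - 955)*(47329 + 19479) = -36917*66808 = -2466350936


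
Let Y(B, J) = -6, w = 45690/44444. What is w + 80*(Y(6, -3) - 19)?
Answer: -44421155/22222 ≈ -1999.0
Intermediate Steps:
w = 22845/22222 (w = 45690*(1/44444) = 22845/22222 ≈ 1.0280)
w + 80*(Y(6, -3) - 19) = 22845/22222 + 80*(-6 - 19) = 22845/22222 + 80*(-25) = 22845/22222 - 2000 = -44421155/22222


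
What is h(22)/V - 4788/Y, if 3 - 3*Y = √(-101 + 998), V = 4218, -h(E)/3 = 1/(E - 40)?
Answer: 1228123/25308 + 1197*√897/74 ≈ 532.99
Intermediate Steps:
h(E) = -3/(-40 + E) (h(E) = -3/(E - 40) = -3/(-40 + E))
Y = 1 - √897/3 (Y = 1 - √(-101 + 998)/3 = 1 - √897/3 ≈ -8.9833)
h(22)/V - 4788/Y = -3/(-40 + 22)/4218 - 4788/(1 - √897/3) = -3/(-18)*(1/4218) - 4788/(1 - √897/3) = -3*(-1/18)*(1/4218) - 4788/(1 - √897/3) = (⅙)*(1/4218) - 4788/(1 - √897/3) = 1/25308 - 4788/(1 - √897/3)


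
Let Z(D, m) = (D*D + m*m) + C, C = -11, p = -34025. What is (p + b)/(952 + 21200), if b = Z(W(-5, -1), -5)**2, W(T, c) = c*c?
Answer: -325/213 ≈ -1.5258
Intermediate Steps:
W(T, c) = c**2
Z(D, m) = -11 + D**2 + m**2 (Z(D, m) = (D*D + m*m) - 11 = (D**2 + m**2) - 11 = -11 + D**2 + m**2)
b = 225 (b = (-11 + ((-1)**2)**2 + (-5)**2)**2 = (-11 + 1**2 + 25)**2 = (-11 + 1 + 25)**2 = 15**2 = 225)
(p + b)/(952 + 21200) = (-34025 + 225)/(952 + 21200) = -33800/22152 = -33800*1/22152 = -325/213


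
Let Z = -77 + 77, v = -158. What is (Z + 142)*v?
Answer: -22436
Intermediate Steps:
Z = 0
(Z + 142)*v = (0 + 142)*(-158) = 142*(-158) = -22436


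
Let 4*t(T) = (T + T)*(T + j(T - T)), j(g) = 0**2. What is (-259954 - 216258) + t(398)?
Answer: -397010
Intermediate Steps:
j(g) = 0
t(T) = T**2/2 (t(T) = ((T + T)*(T + 0))/4 = ((2*T)*T)/4 = (2*T**2)/4 = T**2/2)
(-259954 - 216258) + t(398) = (-259954 - 216258) + (1/2)*398**2 = -476212 + (1/2)*158404 = -476212 + 79202 = -397010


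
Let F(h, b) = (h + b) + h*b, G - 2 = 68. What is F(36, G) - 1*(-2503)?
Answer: 5129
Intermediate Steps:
G = 70 (G = 2 + 68 = 70)
F(h, b) = b + h + b*h (F(h, b) = (b + h) + b*h = b + h + b*h)
F(36, G) - 1*(-2503) = (70 + 36 + 70*36) - 1*(-2503) = (70 + 36 + 2520) + 2503 = 2626 + 2503 = 5129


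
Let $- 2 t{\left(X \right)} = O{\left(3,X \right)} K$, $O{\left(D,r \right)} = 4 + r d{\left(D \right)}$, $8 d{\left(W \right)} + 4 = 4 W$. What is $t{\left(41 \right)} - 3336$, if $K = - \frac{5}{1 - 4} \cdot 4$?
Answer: $-3486$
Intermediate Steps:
$d{\left(W \right)} = - \frac{1}{2} + \frac{W}{2}$ ($d{\left(W \right)} = - \frac{1}{2} + \frac{4 W}{8} = - \frac{1}{2} + \frac{W}{2}$)
$O{\left(D,r \right)} = 4 + r \left(- \frac{1}{2} + \frac{D}{2}\right)$
$K = \frac{20}{3}$ ($K = - \frac{5}{-3} \cdot 4 = \left(-5\right) \left(- \frac{1}{3}\right) 4 = \frac{5}{3} \cdot 4 = \frac{20}{3} \approx 6.6667$)
$t{\left(X \right)} = - \frac{40}{3} - \frac{10 X}{3}$ ($t{\left(X \right)} = - \frac{\left(4 + \frac{X \left(-1 + 3\right)}{2}\right) \frac{20}{3}}{2} = - \frac{\left(4 + \frac{1}{2} X 2\right) \frac{20}{3}}{2} = - \frac{\left(4 + X\right) \frac{20}{3}}{2} = - \frac{\frac{80}{3} + \frac{20 X}{3}}{2} = - \frac{40}{3} - \frac{10 X}{3}$)
$t{\left(41 \right)} - 3336 = \left(- \frac{40}{3} - \frac{410}{3}\right) - 3336 = -150 - 3336 = -3486$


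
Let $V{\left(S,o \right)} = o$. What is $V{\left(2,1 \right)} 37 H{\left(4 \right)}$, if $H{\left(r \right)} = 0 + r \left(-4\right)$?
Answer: $-592$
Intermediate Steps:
$H{\left(r \right)} = - 4 r$ ($H{\left(r \right)} = 0 - 4 r = - 4 r$)
$V{\left(2,1 \right)} 37 H{\left(4 \right)} = 1 \cdot 37 \left(\left(-4\right) 4\right) = 37 \left(-16\right) = -592$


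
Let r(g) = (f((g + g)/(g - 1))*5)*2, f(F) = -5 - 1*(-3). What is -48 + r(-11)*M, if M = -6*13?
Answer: 1512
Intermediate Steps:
f(F) = -2 (f(F) = -5 + 3 = -2)
r(g) = -20 (r(g) = -2*5*2 = -10*2 = -20)
M = -78
-48 + r(-11)*M = -48 - 20*(-78) = -48 + 1560 = 1512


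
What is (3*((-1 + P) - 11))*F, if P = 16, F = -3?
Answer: -36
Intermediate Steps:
(3*((-1 + P) - 11))*F = (3*((-1 + 16) - 11))*(-3) = (3*(15 - 11))*(-3) = (3*4)*(-3) = 12*(-3) = -36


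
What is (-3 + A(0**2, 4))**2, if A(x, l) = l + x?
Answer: 1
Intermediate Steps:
(-3 + A(0**2, 4))**2 = (-3 + (4 + 0**2))**2 = (-3 + (4 + 0))**2 = (-3 + 4)**2 = 1**2 = 1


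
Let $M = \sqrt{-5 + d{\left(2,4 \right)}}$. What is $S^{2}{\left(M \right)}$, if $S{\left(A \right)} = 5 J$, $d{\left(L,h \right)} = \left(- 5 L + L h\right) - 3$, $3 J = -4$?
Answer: $\frac{400}{9} \approx 44.444$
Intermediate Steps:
$J = - \frac{4}{3}$ ($J = \frac{1}{3} \left(-4\right) = - \frac{4}{3} \approx -1.3333$)
$d{\left(L,h \right)} = -3 - 5 L + L h$
$M = i \sqrt{10}$ ($M = \sqrt{-5 - 5} = \sqrt{-10} = i \sqrt{10} \approx 3.1623 i$)
$S{\left(A \right)} = - \frac{20}{3}$ ($S{\left(A \right)} = 5 \left(- \frac{4}{3}\right) = - \frac{20}{3}$)
$S^{2}{\left(M \right)} = \left(- \frac{20}{3}\right)^{2} = \frac{400}{9}$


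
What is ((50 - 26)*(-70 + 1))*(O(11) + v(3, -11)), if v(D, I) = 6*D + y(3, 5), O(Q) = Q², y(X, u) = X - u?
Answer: -226872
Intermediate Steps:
v(D, I) = -2 + 6*D (v(D, I) = 6*D + (3 - 1*5) = 6*D + (3 - 5) = 6*D - 2 = -2 + 6*D)
((50 - 26)*(-70 + 1))*(O(11) + v(3, -11)) = ((50 - 26)*(-70 + 1))*(11² + (-2 + 6*3)) = (24*(-69))*(121 + (-2 + 18)) = -1656*(121 + 16) = -1656*137 = -226872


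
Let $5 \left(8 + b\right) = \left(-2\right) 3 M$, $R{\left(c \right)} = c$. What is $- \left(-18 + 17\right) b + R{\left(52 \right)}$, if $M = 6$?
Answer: $\frac{184}{5} \approx 36.8$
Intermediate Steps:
$b = - \frac{76}{5}$ ($b = -8 + \frac{\left(-2\right) 3 \cdot 6}{5} = -8 + \frac{\left(-6\right) 6}{5} = -8 + \frac{1}{5} \left(-36\right) = -8 - \frac{36}{5} = - \frac{76}{5} \approx -15.2$)
$- \left(-18 + 17\right) b + R{\left(52 \right)} = - \frac{\left(-18 + 17\right) \left(-76\right)}{5} + 52 = - \frac{\left(-1\right) \left(-76\right)}{5} + 52 = \left(-1\right) \frac{76}{5} + 52 = - \frac{76}{5} + 52 = \frac{184}{5}$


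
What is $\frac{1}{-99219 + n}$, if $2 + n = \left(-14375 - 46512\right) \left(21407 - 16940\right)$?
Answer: $- \frac{1}{272081450} \approx -3.6754 \cdot 10^{-9}$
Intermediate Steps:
$n = -271982231$ ($n = -2 + \left(-14375 - 46512\right) \left(21407 - 16940\right) = -2 - 271982229 = -271982231$)
$\frac{1}{-99219 + n} = \frac{1}{-99219 - 271982231} = \frac{1}{-272081450} = - \frac{1}{272081450}$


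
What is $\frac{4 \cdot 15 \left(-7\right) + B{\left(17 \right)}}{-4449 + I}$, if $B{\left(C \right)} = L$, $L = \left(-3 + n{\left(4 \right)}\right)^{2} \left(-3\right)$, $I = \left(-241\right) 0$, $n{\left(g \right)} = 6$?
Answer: $\frac{149}{1483} \approx 0.10047$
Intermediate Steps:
$I = 0$
$L = -27$ ($L = \left(-3 + 6\right)^{2} \left(-3\right) = 3^{2} \left(-3\right) = 9 \left(-3\right) = -27$)
$B{\left(C \right)} = -27$
$\frac{4 \cdot 15 \left(-7\right) + B{\left(17 \right)}}{-4449 + I} = \frac{4 \cdot 15 \left(-7\right) - 27}{-4449 + 0} = \frac{60 \left(-7\right) - 27}{-4449} = \left(-420 - 27\right) \left(- \frac{1}{4449}\right) = \left(-447\right) \left(- \frac{1}{4449}\right) = \frac{149}{1483}$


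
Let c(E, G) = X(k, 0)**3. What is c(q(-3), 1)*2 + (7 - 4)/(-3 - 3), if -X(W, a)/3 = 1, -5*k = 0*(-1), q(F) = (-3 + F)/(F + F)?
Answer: -109/2 ≈ -54.500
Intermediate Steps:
q(F) = (-3 + F)/(2*F) (q(F) = (-3 + F)/((2*F)) = (-3 + F)*(1/(2*F)) = (-3 + F)/(2*F))
k = 0 (k = -0*(-1) = -1/5*0 = 0)
X(W, a) = -3 (X(W, a) = -3*1 = -3)
c(E, G) = -27 (c(E, G) = (-3)**3 = -27)
c(q(-3), 1)*2 + (7 - 4)/(-3 - 3) = -27*2 + (7 - 4)/(-3 - 3) = -54 + 3/(-6) = -54 + 3*(-1/6) = -54 - 1/2 = -109/2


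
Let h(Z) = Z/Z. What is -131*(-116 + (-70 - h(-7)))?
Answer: 24497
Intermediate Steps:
h(Z) = 1
-131*(-116 + (-70 - h(-7))) = -131*(-116 + (-70 - 1*1)) = -131*(-116 + (-70 - 1)) = -131*(-116 - 71) = -131*(-187) = 24497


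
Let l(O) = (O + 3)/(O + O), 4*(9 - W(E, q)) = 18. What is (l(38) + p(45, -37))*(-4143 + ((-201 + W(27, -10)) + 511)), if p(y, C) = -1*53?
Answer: 1606761/8 ≈ 2.0085e+5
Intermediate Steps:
W(E, q) = 9/2 (W(E, q) = 9 - ¼*18 = 9 - 9/2 = 9/2)
l(O) = (3 + O)/(2*O) (l(O) = (3 + O)/((2*O)) = (3 + O)*(1/(2*O)) = (3 + O)/(2*O))
p(y, C) = -53
(l(38) + p(45, -37))*(-4143 + ((-201 + W(27, -10)) + 511)) = ((½)*(3 + 38)/38 - 53)*(-4143 + ((-201 + 9/2) + 511)) = ((½)*(1/38)*41 - 53)*(-4143 + (-393/2 + 511)) = (41/76 - 53)*(-4143 + 629/2) = -3987/76*(-7657/2) = 1606761/8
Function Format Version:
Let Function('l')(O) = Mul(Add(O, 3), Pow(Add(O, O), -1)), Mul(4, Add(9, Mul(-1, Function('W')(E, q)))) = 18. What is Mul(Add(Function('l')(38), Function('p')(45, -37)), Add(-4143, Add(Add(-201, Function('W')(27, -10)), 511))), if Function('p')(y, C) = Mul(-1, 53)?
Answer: Rational(1606761, 8) ≈ 2.0085e+5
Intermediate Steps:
Function('W')(E, q) = Rational(9, 2) (Function('W')(E, q) = Add(9, Mul(Rational(-1, 4), 18)) = Add(9, Rational(-9, 2)) = Rational(9, 2))
Function('l')(O) = Mul(Rational(1, 2), Pow(O, -1), Add(3, O)) (Function('l')(O) = Mul(Add(3, O), Pow(Mul(2, O), -1)) = Mul(Add(3, O), Mul(Rational(1, 2), Pow(O, -1))) = Mul(Rational(1, 2), Pow(O, -1), Add(3, O)))
Function('p')(y, C) = -53
Mul(Add(Function('l')(38), Function('p')(45, -37)), Add(-4143, Add(Add(-201, Function('W')(27, -10)), 511))) = Mul(Add(Mul(Rational(1, 2), Pow(38, -1), Add(3, 38)), -53), Add(-4143, Add(Add(-201, Rational(9, 2)), 511))) = Mul(Add(Mul(Rational(1, 2), Rational(1, 38), 41), -53), Add(-4143, Add(Rational(-393, 2), 511))) = Mul(Add(Rational(41, 76), -53), Add(-4143, Rational(629, 2))) = Mul(Rational(-3987, 76), Rational(-7657, 2)) = Rational(1606761, 8)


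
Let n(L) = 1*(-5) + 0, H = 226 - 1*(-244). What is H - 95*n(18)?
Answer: 945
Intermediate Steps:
H = 470 (H = 226 + 244 = 470)
n(L) = -5 (n(L) = -5 + 0 = -5)
H - 95*n(18) = 470 - 95*(-5) = 470 + 475 = 945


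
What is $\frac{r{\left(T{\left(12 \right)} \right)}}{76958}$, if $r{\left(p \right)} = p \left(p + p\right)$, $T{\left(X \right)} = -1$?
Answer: $\frac{1}{38479} \approx 2.5988 \cdot 10^{-5}$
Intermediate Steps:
$r{\left(p \right)} = 2 p^{2}$ ($r{\left(p \right)} = p 2 p = 2 p^{2}$)
$\frac{r{\left(T{\left(12 \right)} \right)}}{76958} = \frac{2 \left(-1\right)^{2}}{76958} = 2 \cdot 1 \cdot \frac{1}{76958} = 2 \cdot \frac{1}{76958} = \frac{1}{38479}$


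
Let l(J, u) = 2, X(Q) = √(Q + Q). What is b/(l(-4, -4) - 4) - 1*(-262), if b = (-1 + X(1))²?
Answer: 521/2 + √2 ≈ 261.91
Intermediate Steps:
X(Q) = √2*√Q (X(Q) = √(2*Q) = √2*√Q)
b = (-1 + √2)² (b = (-1 + √2*√1)² = (-1 + √2*1)² = (-1 + √2)² ≈ 0.17157)
b/(l(-4, -4) - 4) - 1*(-262) = (1 - √2)²/(2 - 4) - 1*(-262) = (1 - √2)²/(-2) + 262 = -(1 - √2)²/2 + 262 = 262 - (1 - √2)²/2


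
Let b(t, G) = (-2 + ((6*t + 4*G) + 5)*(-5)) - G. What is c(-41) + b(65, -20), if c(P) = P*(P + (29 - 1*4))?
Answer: -901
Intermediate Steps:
c(P) = P*(25 + P) (c(P) = P*(P + (29 - 4)) = P*(P + 25) = P*(25 + P))
b(t, G) = -27 - 30*t - 21*G (b(t, G) = (-2 + ((4*G + 6*t) + 5)*(-5)) - G = (-2 + (5 + 4*G + 6*t)*(-5)) - G = (-2 + (-25 - 30*t - 20*G)) - G = (-27 - 30*t - 20*G) - G = -27 - 30*t - 21*G)
c(-41) + b(65, -20) = -41*(25 - 41) + (-27 - 30*65 - 21*(-20)) = -41*(-16) + (-27 - 1950 + 420) = 656 - 1557 = -901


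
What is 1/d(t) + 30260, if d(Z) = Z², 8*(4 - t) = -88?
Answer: 6808501/225 ≈ 30260.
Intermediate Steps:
t = 15 (t = 4 - ⅛*(-88) = 4 + 11 = 15)
1/d(t) + 30260 = 1/(15²) + 30260 = 1/225 + 30260 = 6808501/225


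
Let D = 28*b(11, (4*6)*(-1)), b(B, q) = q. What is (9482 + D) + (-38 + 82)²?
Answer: 10746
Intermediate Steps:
D = -672 (D = 28*((4*6)*(-1)) = 28*(24*(-1)) = 28*(-24) = -672)
(9482 + D) + (-38 + 82)² = (9482 - 672) + (-38 + 82)² = 8810 + 44² = 8810 + 1936 = 10746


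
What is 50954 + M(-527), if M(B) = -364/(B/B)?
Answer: 50590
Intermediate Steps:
M(B) = -364 (M(B) = -364/1 = -364*1 = -364)
50954 + M(-527) = 50954 - 364 = 50590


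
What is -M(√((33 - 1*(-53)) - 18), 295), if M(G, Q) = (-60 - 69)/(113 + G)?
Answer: 14577/12701 - 258*√17/12701 ≈ 1.0640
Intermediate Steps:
M(G, Q) = -129/(113 + G)
-M(√((33 - 1*(-53)) - 18), 295) = -(-129)/(113 + √((33 - 1*(-53)) - 18)) = -(-129)/(113 + √((33 + 53) - 18)) = -(-129)/(113 + √(86 - 18)) = -(-129)/(113 + √68) = -(-129)/(113 + 2*√17) = 129/(113 + 2*√17)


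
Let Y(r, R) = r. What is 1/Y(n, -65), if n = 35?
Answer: 1/35 ≈ 0.028571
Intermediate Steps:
1/Y(n, -65) = 1/35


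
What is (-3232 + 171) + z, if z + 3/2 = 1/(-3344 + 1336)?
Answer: -6149501/2008 ≈ -3062.5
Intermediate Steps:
z = -3013/2008 (z = -3/2 + 1/(-3344 + 1336) = -3/2 + 1/(-2008) = -3/2 - 1/2008 = -3013/2008 ≈ -1.5005)
(-3232 + 171) + z = (-3232 + 171) - 3013/2008 = -3061 - 3013/2008 = -6149501/2008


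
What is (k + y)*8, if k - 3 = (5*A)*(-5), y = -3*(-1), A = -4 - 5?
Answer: 1848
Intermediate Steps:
A = -9
y = 3
k = 228 (k = 3 + (5*(-9))*(-5) = 3 - 45*(-5) = 3 + 225 = 228)
(k + y)*8 = (228 + 3)*8 = 231*8 = 1848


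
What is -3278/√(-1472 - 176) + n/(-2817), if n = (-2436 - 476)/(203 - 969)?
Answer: -1456/1078911 + 1639*I*√103/206 ≈ -0.0013495 + 80.748*I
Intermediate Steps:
n = 1456/383 (n = -2912/(-766) = -2912*(-1/766) = 1456/383 ≈ 3.8016)
-3278/√(-1472 - 176) + n/(-2817) = -3278/√(-1472 - 176) + (1456/383)/(-2817) = -3278*(-I*√103/412) + (1456/383)*(-1/2817) = -3278*(-I*√103/412) - 1456/1078911 = -(-1639)*I*√103/206 - 1456/1078911 = 1639*I*√103/206 - 1456/1078911 = -1456/1078911 + 1639*I*√103/206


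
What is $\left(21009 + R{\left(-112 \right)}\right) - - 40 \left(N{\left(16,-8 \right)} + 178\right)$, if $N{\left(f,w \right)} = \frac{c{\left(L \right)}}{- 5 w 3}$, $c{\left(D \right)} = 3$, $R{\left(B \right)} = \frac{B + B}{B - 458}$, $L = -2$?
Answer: $\frac{8017162}{285} \approx 28130.0$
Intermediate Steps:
$R{\left(B \right)} = \frac{2 B}{-458 + B}$
$N{\left(f,w \right)} = - \frac{1}{5 w}$ ($N{\left(f,w \right)} = \frac{3}{- 5 w 3} = \frac{3}{\left(-15\right) w} = 3 \left(- \frac{1}{15 w}\right) = - \frac{1}{5 w}$)
$\left(21009 + R{\left(-112 \right)}\right) - - 40 \left(N{\left(16,-8 \right)} + 178\right) = \left(21009 + 2 \left(-112\right) \frac{1}{-458 - 112}\right) - - 40 \left(- \frac{1}{5 \left(-8\right)} + 178\right) = \left(21009 + 2 \left(-112\right) \frac{1}{-570}\right) - - 40 \left(\left(- \frac{1}{5}\right) \left(- \frac{1}{8}\right) + 178\right) = \left(21009 + 2 \left(-112\right) \left(- \frac{1}{570}\right)\right) - - 40 \left(\frac{1}{40} + 178\right) = \left(21009 + \frac{112}{285}\right) - \left(-40\right) \frac{7121}{40} = \frac{5987677}{285} - -7121 = \frac{5987677}{285} + 7121 = \frac{8017162}{285}$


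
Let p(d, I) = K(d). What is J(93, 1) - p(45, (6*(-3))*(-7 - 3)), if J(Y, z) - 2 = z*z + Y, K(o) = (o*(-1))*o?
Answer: 2121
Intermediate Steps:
K(o) = -o² (K(o) = (-o)*o = -o²)
p(d, I) = -d²
J(Y, z) = 2 + Y + z² (J(Y, z) = 2 + (z*z + Y) = 2 + (z² + Y) = 2 + (Y + z²) = 2 + Y + z²)
J(93, 1) - p(45, (6*(-3))*(-7 - 3)) = (2 + 93 + 1²) - (-1)*45² = (2 + 93 + 1) - (-1)*2025 = 96 - 1*(-2025) = 96 + 2025 = 2121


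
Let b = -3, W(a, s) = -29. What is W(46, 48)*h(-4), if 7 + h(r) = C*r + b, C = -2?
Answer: 58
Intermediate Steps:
h(r) = -10 - 2*r (h(r) = -7 + (-2*r - 3) = -7 + (-3 - 2*r) = -10 - 2*r)
W(46, 48)*h(-4) = -29*(-10 - 2*(-4)) = -29*(-10 + 8) = -29*(-2) = 58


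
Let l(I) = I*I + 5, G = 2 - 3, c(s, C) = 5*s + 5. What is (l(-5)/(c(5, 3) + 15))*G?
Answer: -⅔ ≈ -0.66667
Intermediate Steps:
c(s, C) = 5 + 5*s
G = -1
l(I) = 5 + I² (l(I) = I² + 5 = 5 + I²)
(l(-5)/(c(5, 3) + 15))*G = ((5 + (-5)²)/((5 + 5*5) + 15))*(-1) = ((5 + 25)/((5 + 25) + 15))*(-1) = (30/(30 + 15))*(-1) = (30/45)*(-1) = (30*(1/45))*(-1) = (⅔)*(-1) = -⅔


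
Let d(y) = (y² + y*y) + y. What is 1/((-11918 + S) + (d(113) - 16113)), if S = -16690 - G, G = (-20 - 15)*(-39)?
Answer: -1/20435 ≈ -4.8936e-5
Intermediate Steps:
G = 1365 (G = -35*(-39) = 1365)
d(y) = y + 2*y² (d(y) = (y² + y²) + y = 2*y² + y = y + 2*y²)
S = -18055 (S = -16690 - 1*1365 = -16690 - 1365 = -18055)
1/((-11918 + S) + (d(113) - 16113)) = 1/((-11918 - 18055) + (113*(1 + 2*113) - 16113)) = 1/(-29973 + (113*(1 + 226) - 16113)) = 1/(-29973 + (113*227 - 16113)) = 1/(-29973 + (25651 - 16113)) = 1/(-29973 + 9538) = 1/(-20435) = -1/20435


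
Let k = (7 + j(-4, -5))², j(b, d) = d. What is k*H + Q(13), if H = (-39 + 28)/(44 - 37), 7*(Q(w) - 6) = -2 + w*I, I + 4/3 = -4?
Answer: -220/21 ≈ -10.476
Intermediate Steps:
I = -16/3 (I = -4/3 - 4 = -16/3 ≈ -5.3333)
Q(w) = 40/7 - 16*w/21 (Q(w) = 6 + (-2 + w*(-16/3))/7 = 6 + (-2 - 16*w/3)/7 = 6 + (-2/7 - 16*w/21) = 40/7 - 16*w/21)
k = 4 (k = (7 - 5)² = 2² = 4)
H = -11/7 ≈ -1.5714
k*H + Q(13) = 4*(-11/7) + (40/7 - 16/21*13) = -44/7 + (40/7 - 208/21) = -44/7 - 88/21 = -220/21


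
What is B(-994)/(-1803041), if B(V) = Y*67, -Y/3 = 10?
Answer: 2010/1803041 ≈ 0.0011148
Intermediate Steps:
Y = -30 (Y = -3*10 = -30)
B(V) = -2010 (B(V) = -30*67 = -2010)
B(-994)/(-1803041) = -2010/(-1803041) = -2010*(-1/1803041) = 2010/1803041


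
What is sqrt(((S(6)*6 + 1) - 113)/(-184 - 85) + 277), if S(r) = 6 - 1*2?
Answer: 9*sqrt(247749)/269 ≈ 16.653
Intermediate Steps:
S(r) = 4 (S(r) = 6 - 2 = 4)
sqrt(((S(6)*6 + 1) - 113)/(-184 - 85) + 277) = sqrt(((4*6 + 1) - 113)/(-184 - 85) + 277) = sqrt(((24 + 1) - 113)/(-269) + 277) = sqrt((25 - 113)*(-1/269) + 277) = sqrt(-88*(-1/269) + 277) = sqrt(88/269 + 277) = sqrt(74601/269) = 9*sqrt(247749)/269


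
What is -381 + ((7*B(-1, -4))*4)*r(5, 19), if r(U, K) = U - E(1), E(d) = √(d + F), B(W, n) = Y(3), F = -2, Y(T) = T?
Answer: 39 - 84*I ≈ 39.0 - 84.0*I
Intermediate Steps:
B(W, n) = 3
E(d) = √(-2 + d) (E(d) = √(d - 2) = √(-2 + d))
r(U, K) = U - I (r(U, K) = U - √(-2 + 1) = U - √(-1) = U - I)
-381 + ((7*B(-1, -4))*4)*r(5, 19) = -381 + ((7*3)*4)*(5 - I) = -381 + (21*4)*(5 - I) = -381 + 84*(5 - I) = -381 + (420 - 84*I) = 39 - 84*I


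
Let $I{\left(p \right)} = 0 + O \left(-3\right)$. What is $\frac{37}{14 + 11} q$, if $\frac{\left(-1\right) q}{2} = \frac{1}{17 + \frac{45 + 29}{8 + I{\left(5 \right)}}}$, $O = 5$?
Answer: $- \frac{518}{1125} \approx -0.46044$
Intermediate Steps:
$I{\left(p \right)} = -15$ ($I{\left(p \right)} = 0 + 5 \left(-3\right) = 0 - 15 = -15$)
$q = - \frac{14}{45}$ ($q = - \frac{2}{17 + \frac{45 + 29}{8 - 15}} = - \frac{2}{17 + \frac{74}{-7}} = - \frac{2}{17 + 74 \left(- \frac{1}{7}\right)} = - \frac{2}{17 - \frac{74}{7}} = - \frac{2}{\frac{45}{7}} = \left(-2\right) \frac{7}{45} = - \frac{14}{45} \approx -0.31111$)
$\frac{37}{14 + 11} q = \frac{37}{14 + 11} \left(- \frac{14}{45}\right) = \frac{37}{25} \left(- \frac{14}{45}\right) = - \frac{518}{1125}$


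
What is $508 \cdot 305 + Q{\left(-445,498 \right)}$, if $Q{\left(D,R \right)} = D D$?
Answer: $352965$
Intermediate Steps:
$Q{\left(D,R \right)} = D^{2}$
$508 \cdot 305 + Q{\left(-445,498 \right)} = 508 \cdot 305 + \left(-445\right)^{2} = 154940 + 198025 = 352965$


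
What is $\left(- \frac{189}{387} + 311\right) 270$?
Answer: $\frac{3605040}{43} \approx 83838.0$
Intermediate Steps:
$\left(- \frac{189}{387} + 311\right) 270 = \left(\left(-189\right) \frac{1}{387} + 311\right) 270 = \left(- \frac{21}{43} + 311\right) 270 = \frac{13352}{43} \cdot 270 = \frac{3605040}{43}$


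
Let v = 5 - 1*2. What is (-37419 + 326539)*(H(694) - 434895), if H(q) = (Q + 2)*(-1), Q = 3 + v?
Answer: -125739155360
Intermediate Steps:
v = 3 (v = 5 - 2 = 3)
Q = 6 (Q = 3 + 3 = 6)
H(q) = -8 (H(q) = (6 + 2)*(-1) = 8*(-1) = -8)
(-37419 + 326539)*(H(694) - 434895) = (-37419 + 326539)*(-8 - 434895) = 289120*(-434903) = -125739155360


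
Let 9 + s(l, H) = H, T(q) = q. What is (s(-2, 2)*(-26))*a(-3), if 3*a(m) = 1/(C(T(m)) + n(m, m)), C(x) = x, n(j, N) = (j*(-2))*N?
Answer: -26/9 ≈ -2.8889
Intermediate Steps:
n(j, N) = -2*N*j (n(j, N) = (-2*j)*N = -2*N*j)
a(m) = 1/(3*(m - 2*m²)) (a(m) = 1/(3*(m - 2*m*m)) = 1/(3*(m - 2*m²)))
s(l, H) = -9 + H
(s(-2, 2)*(-26))*a(-3) = ((-9 + 2)*(-26))*((⅓)/(-3*(1 - 2*(-3)))) = (-7*(-26))*((⅓)*(-⅓)/(1 + 6)) = 182*((⅓)*(-⅓)/7) = 182*((⅓)*(-⅓)*(⅐)) = 182*(-1/63) = -26/9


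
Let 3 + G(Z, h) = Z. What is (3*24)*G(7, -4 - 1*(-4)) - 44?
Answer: 244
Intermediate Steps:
G(Z, h) = -3 + Z
(3*24)*G(7, -4 - 1*(-4)) - 44 = (3*24)*(-3 + 7) - 44 = 72*4 - 44 = 288 - 44 = 244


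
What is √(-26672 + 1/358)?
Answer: 5*I*√136735594/358 ≈ 163.32*I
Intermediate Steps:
√(-26672 + 1/358) = √(-9548575/358) = 5*I*√136735594/358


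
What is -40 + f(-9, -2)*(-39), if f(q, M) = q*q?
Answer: -3199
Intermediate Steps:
f(q, M) = q**2
-40 + f(-9, -2)*(-39) = -40 + (-9)**2*(-39) = -40 + 81*(-39) = -40 - 3159 = -3199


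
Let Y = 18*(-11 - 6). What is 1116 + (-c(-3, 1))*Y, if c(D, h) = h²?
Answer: 1422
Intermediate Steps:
Y = -306 (Y = 18*(-17) = -306)
1116 + (-c(-3, 1))*Y = 1116 - 1*1²*(-306) = 1116 - 1*1*(-306) = 1116 - 1*(-306) = 1116 + 306 = 1422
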